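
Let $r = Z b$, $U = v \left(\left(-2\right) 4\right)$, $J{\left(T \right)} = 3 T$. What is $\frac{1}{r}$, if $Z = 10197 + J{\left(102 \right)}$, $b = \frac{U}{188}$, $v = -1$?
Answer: $\frac{47}{21006} \approx 0.0022375$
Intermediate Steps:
$U = 8$ ($U = - \left(-2\right) 4 = \left(-1\right) \left(-8\right) = 8$)
$b = \frac{2}{47}$ ($b = \frac{8}{188} = 8 \cdot \frac{1}{188} = \frac{2}{47} \approx 0.042553$)
$Z = 10503$ ($Z = 10197 + 3 \cdot 102 = 10197 + 306 = 10503$)
$r = \frac{21006}{47}$ ($r = 10503 \cdot \frac{2}{47} = \frac{21006}{47} \approx 446.94$)
$\frac{1}{r} = \frac{1}{\frac{21006}{47}} = \frac{47}{21006}$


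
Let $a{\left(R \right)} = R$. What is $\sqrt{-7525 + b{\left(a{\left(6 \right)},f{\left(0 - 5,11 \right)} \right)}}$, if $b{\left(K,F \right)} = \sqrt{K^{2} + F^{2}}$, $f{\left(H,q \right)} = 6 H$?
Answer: $\sqrt{-7525 + 6 \sqrt{26}} \approx 86.57 i$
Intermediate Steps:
$b{\left(K,F \right)} = \sqrt{F^{2} + K^{2}}$
$\sqrt{-7525 + b{\left(a{\left(6 \right)},f{\left(0 - 5,11 \right)} \right)}} = \sqrt{-7525 + \sqrt{\left(6 \left(0 - 5\right)\right)^{2} + 6^{2}}} = \sqrt{-7525 + \sqrt{\left(6 \left(0 - 5\right)\right)^{2} + 36}} = \sqrt{-7525 + \sqrt{\left(6 \left(-5\right)\right)^{2} + 36}} = \sqrt{-7525 + \sqrt{\left(-30\right)^{2} + 36}} = \sqrt{-7525 + \sqrt{900 + 36}} = \sqrt{-7525 + \sqrt{936}} = \sqrt{-7525 + 6 \sqrt{26}}$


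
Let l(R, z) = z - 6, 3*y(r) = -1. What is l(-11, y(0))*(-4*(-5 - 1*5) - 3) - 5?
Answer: -718/3 ≈ -239.33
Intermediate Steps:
y(r) = -⅓ (y(r) = (⅓)*(-1) = -⅓)
l(R, z) = -6 + z
l(-11, y(0))*(-4*(-5 - 1*5) - 3) - 5 = (-6 - ⅓)*(-4*(-5 - 1*5) - 3) - 5 = -19*(-4*(-5 - 5) - 3)/3 - 5 = -19*(-4*(-10) - 3)/3 - 5 = -19*(40 - 3)/3 - 5 = -19/3*37 - 5 = -703/3 - 5 = -718/3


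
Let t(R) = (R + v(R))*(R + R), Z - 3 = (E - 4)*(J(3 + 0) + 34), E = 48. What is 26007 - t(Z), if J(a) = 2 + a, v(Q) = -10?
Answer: -5849535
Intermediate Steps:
Z = 1719 (Z = 3 + (48 - 4)*((2 + (3 + 0)) + 34) = 3 + 44*((2 + 3) + 34) = 3 + 44*(5 + 34) = 3 + 44*39 = 3 + 1716 = 1719)
t(R) = 2*R*(-10 + R) (t(R) = (R - 10)*(R + R) = (-10 + R)*(2*R) = 2*R*(-10 + R))
26007 - t(Z) = 26007 - 2*1719*(-10 + 1719) = 26007 - 2*1719*1709 = 26007 - 1*5875542 = 26007 - 5875542 = -5849535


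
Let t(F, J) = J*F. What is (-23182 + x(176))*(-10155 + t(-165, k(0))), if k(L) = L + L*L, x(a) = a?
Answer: 233625930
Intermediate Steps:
k(L) = L + L**2
t(F, J) = F*J
(-23182 + x(176))*(-10155 + t(-165, k(0))) = (-23182 + 176)*(-10155 - 0*(1 + 0)) = -23006*(-10155 - 0) = -23006*(-10155 - 165*0) = -23006*(-10155 + 0) = -23006*(-10155) = 233625930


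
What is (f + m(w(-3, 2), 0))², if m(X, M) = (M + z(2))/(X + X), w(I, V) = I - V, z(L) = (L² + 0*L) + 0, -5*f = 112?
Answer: 12996/25 ≈ 519.84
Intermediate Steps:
f = -112/5 (f = -⅕*112 = -112/5 ≈ -22.400)
z(L) = L² (z(L) = (L² + 0) + 0 = L² + 0 = L²)
m(X, M) = (4 + M)/(2*X) (m(X, M) = (M + 2²)/(X + X) = (M + 4)/((2*X)) = (4 + M)*(1/(2*X)) = (4 + M)/(2*X))
(f + m(w(-3, 2), 0))² = (-112/5 + (4 + 0)/(2*(-3 - 1*2)))² = (-112/5 + (½)*4/(-3 - 2))² = (-112/5 + (½)*4/(-5))² = (-112/5 + (½)*(-⅕)*4)² = (-112/5 - ⅖)² = (-114/5)² = 12996/25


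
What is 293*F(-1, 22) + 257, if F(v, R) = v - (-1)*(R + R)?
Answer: 12856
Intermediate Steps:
F(v, R) = v + 2*R (F(v, R) = v - (-1)*2*R = v - (-2)*R = v + 2*R)
293*F(-1, 22) + 257 = 293*(-1 + 2*22) + 257 = 293*(-1 + 44) + 257 = 293*43 + 257 = 12599 + 257 = 12856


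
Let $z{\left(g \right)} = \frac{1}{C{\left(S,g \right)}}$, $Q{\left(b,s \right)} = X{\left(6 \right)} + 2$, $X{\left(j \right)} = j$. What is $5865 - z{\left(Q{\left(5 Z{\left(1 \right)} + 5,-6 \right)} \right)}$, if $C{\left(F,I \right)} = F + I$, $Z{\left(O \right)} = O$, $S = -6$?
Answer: $\frac{11729}{2} \approx 5864.5$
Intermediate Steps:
$Q{\left(b,s \right)} = 8$ ($Q{\left(b,s \right)} = 6 + 2 = 8$)
$z{\left(g \right)} = \frac{1}{-6 + g}$
$5865 - z{\left(Q{\left(5 Z{\left(1 \right)} + 5,-6 \right)} \right)} = 5865 - \frac{1}{-6 + 8} = 5865 - \frac{1}{2} = \frac{11729}{2}$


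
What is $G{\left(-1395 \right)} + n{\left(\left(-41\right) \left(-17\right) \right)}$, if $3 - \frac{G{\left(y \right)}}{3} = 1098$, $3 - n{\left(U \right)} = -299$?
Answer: $-2983$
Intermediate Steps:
$n{\left(U \right)} = 302$ ($n{\left(U \right)} = 3 - -299 = 3 + 299 = 302$)
$G{\left(y \right)} = -3285$ ($G{\left(y \right)} = 9 - 3294 = -3285$)
$G{\left(-1395 \right)} + n{\left(\left(-41\right) \left(-17\right) \right)} = -3285 + 302 = -2983$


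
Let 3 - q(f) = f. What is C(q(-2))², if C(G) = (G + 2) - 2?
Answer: 25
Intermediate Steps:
q(f) = 3 - f
C(G) = G (C(G) = (2 + G) - 2 = G)
C(q(-2))² = (3 - 1*(-2))² = (3 + 2)² = 5² = 25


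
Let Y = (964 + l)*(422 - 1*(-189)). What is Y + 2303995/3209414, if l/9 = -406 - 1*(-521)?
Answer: 3919945260041/3209414 ≈ 1.2214e+6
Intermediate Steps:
l = 1035 (l = 9*(-406 - 1*(-521)) = 9*(-406 + 521) = 9*115 = 1035)
Y = 1221389 (Y = (964 + 1035)*(422 - 1*(-189)) = 1999*(422 + 189) = 1999*611 = 1221389)
Y + 2303995/3209414 = 1221389 + 2303995/3209414 = 3919945260041/3209414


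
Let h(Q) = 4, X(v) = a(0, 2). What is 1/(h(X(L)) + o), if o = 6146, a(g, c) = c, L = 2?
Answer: 1/6150 ≈ 0.00016260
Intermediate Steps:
X(v) = 2
1/(h(X(L)) + o) = 1/(4 + 6146) = 1/6150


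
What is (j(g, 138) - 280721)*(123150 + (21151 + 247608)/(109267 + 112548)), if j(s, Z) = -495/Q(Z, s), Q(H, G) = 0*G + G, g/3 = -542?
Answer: -4156265845726317553/120223730 ≈ -3.4571e+10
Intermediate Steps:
g = -1626 (g = 3*(-542) = -1626)
Q(H, G) = G (Q(H, G) = 0 + G = G)
j(s, Z) = -495/s
(j(g, 138) - 280721)*(123150 + (21151 + 247608)/(109267 + 112548)) = (-495/(-1626) - 280721)*(123150 + (21151 + 247608)/(109267 + 112548)) = (-495*(-1/1626) - 280721)*(123150 + 268759/221815) = (165/542 - 280721)*(123150 + 268759*(1/221815)) = -152150617*(123150 + 268759/221815)/542 = -152150617/542*27316786009/221815 = -4156265845726317553/120223730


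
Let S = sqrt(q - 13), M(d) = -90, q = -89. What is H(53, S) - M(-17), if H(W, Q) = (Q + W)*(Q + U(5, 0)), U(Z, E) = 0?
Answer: -12 + 53*I*sqrt(102) ≈ -12.0 + 535.27*I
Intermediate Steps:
S = I*sqrt(102) (S = sqrt(-89 - 13) = sqrt(-102) = I*sqrt(102) ≈ 10.1*I)
H(W, Q) = Q*(Q + W) (H(W, Q) = (Q + W)*(Q + 0) = (Q + W)*Q = Q*(Q + W))
H(53, S) - M(-17) = (I*sqrt(102))*(I*sqrt(102) + 53) - 1*(-90) = (I*sqrt(102))*(53 + I*sqrt(102)) + 90 = I*sqrt(102)*(53 + I*sqrt(102)) + 90 = 90 + I*sqrt(102)*(53 + I*sqrt(102))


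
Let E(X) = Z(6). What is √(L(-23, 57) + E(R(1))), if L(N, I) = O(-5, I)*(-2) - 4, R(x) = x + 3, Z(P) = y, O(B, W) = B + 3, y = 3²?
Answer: 3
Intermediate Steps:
y = 9
O(B, W) = 3 + B
Z(P) = 9
R(x) = 3 + x
E(X) = 9
L(N, I) = 0 (L(N, I) = (3 - 5)*(-2) - 4 = -2*(-2) - 4 = 4 - 4 = 0)
√(L(-23, 57) + E(R(1))) = √(0 + 9) = √9 = 3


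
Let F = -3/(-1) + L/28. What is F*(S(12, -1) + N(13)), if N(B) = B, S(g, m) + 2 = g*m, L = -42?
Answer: -3/2 ≈ -1.5000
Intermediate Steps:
S(g, m) = -2 + g*m
F = 3/2 (F = -3/(-1) - 42/28 = -3*(-1) - 42*1/28 = 3 - 3/2 = 3/2 ≈ 1.5000)
F*(S(12, -1) + N(13)) = 3*((-2 + 12*(-1)) + 13)/2 = 3*((-2 - 12) + 13)/2 = 3*(-14 + 13)/2 = (3/2)*(-1) = -3/2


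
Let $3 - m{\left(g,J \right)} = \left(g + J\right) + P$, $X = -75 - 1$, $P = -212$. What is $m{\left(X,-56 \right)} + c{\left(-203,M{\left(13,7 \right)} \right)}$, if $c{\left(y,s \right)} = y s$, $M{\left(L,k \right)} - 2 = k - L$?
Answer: $1159$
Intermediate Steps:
$X = -76$ ($X = -75 - 1 = -76$)
$m{\left(g,J \right)} = 215 - J - g$ ($m{\left(g,J \right)} = 3 - \left(\left(g + J\right) - 212\right) = 3 - \left(\left(J + g\right) - 212\right) = 3 - \left(-212 + J + g\right) = 215 - J - g$)
$M{\left(L,k \right)} = 2 + k - L$ ($M{\left(L,k \right)} = 2 - \left(L - k\right) = 2 + k - L$)
$c{\left(y,s \right)} = s y$
$m{\left(X,-56 \right)} + c{\left(-203,M{\left(13,7 \right)} \right)} = \left(215 - -56 - -76\right) + \left(2 + 7 - 13\right) \left(-203\right) = \left(215 + 56 + 76\right) + \left(2 + 7 - 13\right) \left(-203\right) = 347 - -812 = 347 + 812 = 1159$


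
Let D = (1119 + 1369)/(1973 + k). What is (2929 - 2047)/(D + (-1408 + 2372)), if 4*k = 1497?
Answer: 460061/503386 ≈ 0.91393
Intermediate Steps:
k = 1497/4 (k = (¼)*1497 = 1497/4 ≈ 374.25)
D = 9952/9389 (D = (1119 + 1369)/(1973 + 1497/4) = 2488/(9389/4) = 2488*(4/9389) = 9952/9389 ≈ 1.0600)
(2929 - 2047)/(D + (-1408 + 2372)) = (2929 - 2047)/(9952/9389 + (-1408 + 2372)) = 882/(9952/9389 + 964) = 882/(9060948/9389) = 882*(9389/9060948) = 460061/503386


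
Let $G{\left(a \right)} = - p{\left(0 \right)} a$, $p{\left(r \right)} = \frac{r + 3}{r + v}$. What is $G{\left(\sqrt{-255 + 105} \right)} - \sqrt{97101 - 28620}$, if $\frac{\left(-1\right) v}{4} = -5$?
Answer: $- 3 \sqrt{7609} - \frac{3 i \sqrt{6}}{4} \approx -261.69 - 1.8371 i$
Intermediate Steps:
$v = 20$ ($v = \left(-4\right) \left(-5\right) = 20$)
$p{\left(r \right)} = \frac{3 + r}{20 + r}$ ($p{\left(r \right)} = \frac{r + 3}{r + 20} = \frac{3 + r}{20 + r}$)
$G{\left(a \right)} = - \frac{3 a}{20}$ ($G{\left(a \right)} = - \frac{3 + 0}{20 + 0} a = - \frac{3}{20} a = \left(-1\right) \frac{3}{20} a = - \frac{3 a}{20}$)
$G{\left(\sqrt{-255 + 105} \right)} - \sqrt{97101 - 28620} = - \frac{3 \sqrt{-255 + 105}}{20} - \sqrt{97101 - 28620} = - \frac{3 \sqrt{-150}}{20} - \sqrt{68481} = - \frac{3 \cdot 5 i \sqrt{6}}{20} - 3 \sqrt{7609} = - \frac{3 i \sqrt{6}}{4} - 3 \sqrt{7609} = - 3 \sqrt{7609} - \frac{3 i \sqrt{6}}{4}$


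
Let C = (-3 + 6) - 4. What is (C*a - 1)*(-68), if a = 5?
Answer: 408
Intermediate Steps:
C = -1 (C = 3 - 4 = -1)
(C*a - 1)*(-68) = (-1*5 - 1)*(-68) = (-5 - 1)*(-68) = -6*(-68) = 408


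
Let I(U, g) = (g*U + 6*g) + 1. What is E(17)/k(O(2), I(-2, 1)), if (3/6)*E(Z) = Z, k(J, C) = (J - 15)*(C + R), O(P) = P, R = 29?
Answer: -1/13 ≈ -0.076923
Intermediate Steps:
I(U, g) = 1 + 6*g + U*g (I(U, g) = (U*g + 6*g) + 1 = (6*g + U*g) + 1 = 1 + 6*g + U*g)
k(J, C) = (-15 + J)*(29 + C) (k(J, C) = (J - 15)*(C + 29) = (-15 + J)*(29 + C))
E(Z) = 2*Z
E(17)/k(O(2), I(-2, 1)) = (2*17)/(-435 - 15*(1 + 6*1 - 2*1) + 29*2 + (1 + 6*1 - 2*1)*2) = 34/(-435 - 15*(1 + 6 - 2) + 58 + (1 + 6 - 2)*2) = 34/(-435 - 15*5 + 58 + 5*2) = 34/(-435 - 75 + 58 + 10) = 34/(-442) = 34*(-1/442) = -1/13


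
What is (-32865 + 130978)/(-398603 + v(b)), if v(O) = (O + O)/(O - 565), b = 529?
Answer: -1766034/7175383 ≈ -0.24612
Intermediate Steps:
v(O) = 2*O/(-565 + O) (v(O) = (2*O)/(-565 + O) = 2*O/(-565 + O))
(-32865 + 130978)/(-398603 + v(b)) = (-32865 + 130978)/(-398603 + 2*529/(-565 + 529)) = 98113/(-398603 + 2*529/(-36)) = 98113/(-398603 + 2*529*(-1/36)) = 98113/(-398603 - 529/18) = 98113/(-7175383/18) = 98113*(-18/7175383) = -1766034/7175383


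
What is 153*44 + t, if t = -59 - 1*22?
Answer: 6651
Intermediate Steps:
t = -81 (t = -59 - 22 = -81)
153*44 + t = 153*44 - 81 = 6732 - 81 = 6651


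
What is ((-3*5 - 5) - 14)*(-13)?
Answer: 442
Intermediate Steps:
((-3*5 - 5) - 14)*(-13) = ((-15 - 5) - 14)*(-13) = (-20 - 14)*(-13) = -34*(-13) = 442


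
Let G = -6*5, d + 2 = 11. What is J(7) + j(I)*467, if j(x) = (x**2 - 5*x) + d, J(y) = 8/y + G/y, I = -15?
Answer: 1010099/7 ≈ 1.4430e+5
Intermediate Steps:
d = 9 (d = -2 + 11 = 9)
G = -30
J(y) = -22/y (J(y) = 8/y - 30/y = -22/y)
j(x) = 9 + x**2 - 5*x (j(x) = (x**2 - 5*x) + 9 = 9 + x**2 - 5*x)
J(7) + j(I)*467 = -22/7 + (9 + (-15)**2 - 5*(-15))*467 = -22*1/7 + (9 + 225 + 75)*467 = -22/7 + 309*467 = -22/7 + 144303 = 1010099/7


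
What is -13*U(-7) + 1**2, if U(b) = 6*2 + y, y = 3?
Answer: -194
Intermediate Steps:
U(b) = 15 (U(b) = 6*2 + 3 = 12 + 3 = 15)
-13*U(-7) + 1**2 = -13*15 + 1**2 = -195 + 1 = -194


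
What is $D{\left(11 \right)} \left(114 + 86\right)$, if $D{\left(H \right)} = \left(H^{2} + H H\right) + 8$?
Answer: $50000$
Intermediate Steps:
$D{\left(H \right)} = 8 + 2 H^{2}$ ($D{\left(H \right)} = \left(H^{2} + H^{2}\right) + 8 = 2 H^{2} + 8 = 8 + 2 H^{2}$)
$D{\left(11 \right)} \left(114 + 86\right) = \left(8 + 2 \cdot 11^{2}\right) \left(114 + 86\right) = \left(8 + 2 \cdot 121\right) 200 = \left(8 + 242\right) 200 = 250 \cdot 200 = 50000$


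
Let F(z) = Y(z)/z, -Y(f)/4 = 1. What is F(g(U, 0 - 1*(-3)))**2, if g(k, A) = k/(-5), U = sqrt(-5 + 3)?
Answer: -200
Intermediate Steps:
Y(f) = -4 (Y(f) = -4*1 = -4)
U = I*sqrt(2) (U = sqrt(-2) = I*sqrt(2) ≈ 1.4142*I)
g(k, A) = -k/5 (g(k, A) = k*(-1/5) = -k/5)
F(z) = -4/z
F(g(U, 0 - 1*(-3)))**2 = (-4*5*I*sqrt(2)/2)**2 = (-10*I*sqrt(2))**2 = -200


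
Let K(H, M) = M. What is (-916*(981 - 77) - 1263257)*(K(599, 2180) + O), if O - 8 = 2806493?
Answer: -5873853557601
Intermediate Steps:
O = 2806501 (O = 8 + 2806493 = 2806501)
(-916*(981 - 77) - 1263257)*(K(599, 2180) + O) = (-916*(981 - 77) - 1263257)*(2180 + 2806501) = (-916*904 - 1263257)*2808681 = (-828064 - 1263257)*2808681 = -2091321*2808681 = -5873853557601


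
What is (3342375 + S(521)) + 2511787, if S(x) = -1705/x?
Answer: 3050016697/521 ≈ 5.8542e+6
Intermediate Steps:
(3342375 + S(521)) + 2511787 = (3342375 - 1705/521) + 2511787 = 1741375670/521 + 2511787 = 3050016697/521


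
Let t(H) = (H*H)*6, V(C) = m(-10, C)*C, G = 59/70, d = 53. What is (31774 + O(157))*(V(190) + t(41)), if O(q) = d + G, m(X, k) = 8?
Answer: 1846969721/5 ≈ 3.6939e+8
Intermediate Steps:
G = 59/70 (G = 59*(1/70) = 59/70 ≈ 0.84286)
V(C) = 8*C
t(H) = 6*H**2 (t(H) = H**2*6 = 6*H**2)
O(q) = 3769/70 (O(q) = 53 + 59/70 = 3769/70)
(31774 + O(157))*(V(190) + t(41)) = (31774 + 3769/70)*(8*190 + 6*41**2) = 2227949*(1520 + 6*1681)/70 = 2227949*(1520 + 10086)/70 = (2227949/70)*11606 = 1846969721/5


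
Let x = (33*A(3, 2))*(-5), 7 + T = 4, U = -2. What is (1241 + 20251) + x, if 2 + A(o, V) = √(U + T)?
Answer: 21822 - 165*I*√5 ≈ 21822.0 - 368.95*I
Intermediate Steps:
T = -3 (T = -7 + 4 = -3)
A(o, V) = -2 + I*√5 (A(o, V) = -2 + √(-2 - 3) = -2 + √(-5) = -2 + I*√5)
x = 330 - 165*I*√5 (x = (33*(-2 + I*√5))*(-5) = (-66 + 33*I*√5)*(-5) = 330 - 165*I*√5 ≈ 330.0 - 368.95*I)
(1241 + 20251) + x = (1241 + 20251) + (330 - 165*I*√5) = 21492 + (330 - 165*I*√5) = 21822 - 165*I*√5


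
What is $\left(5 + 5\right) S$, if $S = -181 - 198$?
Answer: $-3790$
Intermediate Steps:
$S = -379$ ($S = -181 - 198 = -379$)
$\left(5 + 5\right) S = \left(5 + 5\right) \left(-379\right) = 10 \left(-379\right) = -3790$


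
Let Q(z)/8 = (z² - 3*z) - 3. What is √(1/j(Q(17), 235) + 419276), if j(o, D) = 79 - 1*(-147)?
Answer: √21414941202/226 ≈ 647.52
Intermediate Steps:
Q(z) = -24 - 24*z + 8*z² (Q(z) = 8*((z² - 3*z) - 3) = 8*(-3 + z² - 3*z) = -24 - 24*z + 8*z²)
j(o, D) = 226 (j(o, D) = 79 + 147 = 226)
√(1/j(Q(17), 235) + 419276) = √(1/226 + 419276) = √(94756377/226) = √21414941202/226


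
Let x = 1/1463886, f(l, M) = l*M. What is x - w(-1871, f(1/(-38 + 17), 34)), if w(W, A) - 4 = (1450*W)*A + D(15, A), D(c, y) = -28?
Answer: -45009515335745/10247202 ≈ -4.3924e+6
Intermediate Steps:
f(l, M) = M*l
w(W, A) = -24 + 1450*A*W (w(W, A) = 4 + ((1450*W)*A - 28) = 4 + (1450*A*W - 28) = 4 + (-28 + 1450*A*W) = -24 + 1450*A*W)
x = 1/1463886 ≈ 6.8311e-7
x - w(-1871, f(1/(-38 + 17), 34)) = 1/1463886 - (-24 + 1450*(34/(-38 + 17))*(-1871)) = 1/1463886 - (-24 + 1450*(34/(-21))*(-1871)) = 1/1463886 - (-24 + 1450*(34*(-1/21))*(-1871)) = 1/1463886 - (-24 + 1450*(-34/21)*(-1871)) = 1/1463886 - (-24 + 92240300/21) = 1/1463886 - 1*92239796/21 = 1/1463886 - 92239796/21 = -45009515335745/10247202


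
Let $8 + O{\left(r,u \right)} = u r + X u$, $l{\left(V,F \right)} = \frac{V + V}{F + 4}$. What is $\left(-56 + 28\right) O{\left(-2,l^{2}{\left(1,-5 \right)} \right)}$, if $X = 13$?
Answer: $-1008$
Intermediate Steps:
$l{\left(V,F \right)} = \frac{2 V}{4 + F}$
$O{\left(r,u \right)} = -8 + 13 u + r u$ ($O{\left(r,u \right)} = -8 + \left(u r + 13 u\right) = -8 + \left(r u + 13 u\right) = -8 + \left(13 u + r u\right) = -8 + 13 u + r u$)
$\left(-56 + 28\right) O{\left(-2,l^{2}{\left(1,-5 \right)} \right)} = \left(-56 + 28\right) \left(-8 + 13 \left(2 \cdot 1 \frac{1}{4 - 5}\right)^{2} - 2 \left(2 \cdot 1 \frac{1}{4 - 5}\right)^{2}\right) = - 28 \left(-8 + 13 \left(2 \cdot 1 \frac{1}{-1}\right)^{2} - 2 \left(2 \cdot 1 \frac{1}{-1}\right)^{2}\right) = - 28 \left(-8 + 13 \left(2 \cdot 1 \left(-1\right)\right)^{2} - 2 \left(2 \cdot 1 \left(-1\right)\right)^{2}\right) = - 28 \left(-8 + 13 \left(-2\right)^{2} - 2 \left(-2\right)^{2}\right) = - 28 \left(-8 + 13 \cdot 4 - 8\right) = - 28 \left(-8 + 52 - 8\right) = \left(-28\right) 36 = -1008$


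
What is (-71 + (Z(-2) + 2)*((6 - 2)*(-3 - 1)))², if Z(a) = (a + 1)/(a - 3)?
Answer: 281961/25 ≈ 11278.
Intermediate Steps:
Z(a) = (1 + a)/(-3 + a)
(-71 + (Z(-2) + 2)*((6 - 2)*(-3 - 1)))² = (-71 + ((1 - 2)/(-3 - 2) + 2)*((6 - 2)*(-3 - 1)))² = (-71 + (-1/(-5) + 2)*(4*(-4)))² = (-71 + (-⅕*(-1) + 2)*(-16))² = (-71 + (⅕ + 2)*(-16))² = (-71 + (11/5)*(-16))² = (-71 - 176/5)² = (-531/5)² = 281961/25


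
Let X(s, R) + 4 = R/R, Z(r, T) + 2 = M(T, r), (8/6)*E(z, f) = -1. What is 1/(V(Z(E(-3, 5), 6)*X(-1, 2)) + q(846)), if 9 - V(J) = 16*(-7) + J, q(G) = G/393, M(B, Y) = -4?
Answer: 131/13775 ≈ 0.0095100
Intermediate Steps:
E(z, f) = -¾ (E(z, f) = (¾)*(-1) = -¾)
Z(r, T) = -6 (Z(r, T) = -2 - 4 = -6)
X(s, R) = -3 (X(s, R) = -4 + R/R = -4 + 1 = -3)
q(G) = G/393 (q(G) = G*(1/393) = G/393)
V(J) = 121 - J (V(J) = 9 - (16*(-7) + J) = 9 - (-112 + J) = 9 + (112 - J) = 121 - J)
1/(V(Z(E(-3, 5), 6)*X(-1, 2)) + q(846)) = 1/((121 - (-6)*(-3)) + (1/393)*846) = 1/((121 - 1*18) + 282/131) = 1/((121 - 18) + 282/131) = 1/(103 + 282/131) = 1/(13775/131) = 131/13775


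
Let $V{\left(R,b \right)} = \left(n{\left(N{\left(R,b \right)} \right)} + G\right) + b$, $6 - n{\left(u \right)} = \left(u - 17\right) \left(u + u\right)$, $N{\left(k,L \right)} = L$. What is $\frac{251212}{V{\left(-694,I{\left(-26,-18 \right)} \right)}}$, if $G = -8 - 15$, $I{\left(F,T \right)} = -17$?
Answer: $- \frac{125606}{595} \approx -211.1$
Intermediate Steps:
$G = -23$ ($G = -8 - 15 = -23$)
$n{\left(u \right)} = 6 - 2 u \left(-17 + u\right)$ ($n{\left(u \right)} = 6 - \left(u - 17\right) \left(u + u\right) = 6 - \left(u - 17\right) 2 u = 6 - \left(-17 + u\right) 2 u = 6 - 2 u \left(-17 + u\right)$)
$V{\left(R,b \right)} = -17 - 2 b^{2} + 35 b$ ($V{\left(R,b \right)} = \left(\left(6 - 2 b^{2} + 34 b\right) - 23\right) + b = \left(-17 - 2 b^{2} + 34 b\right) + b = -17 - 2 b^{2} + 35 b$)
$\frac{251212}{V{\left(-694,I{\left(-26,-18 \right)} \right)}} = \frac{251212}{-17 - 2 \left(-17\right)^{2} + 35 \left(-17\right)} = \frac{251212}{-17 - 578 - 595} = \frac{251212}{-1190} = 251212 \left(- \frac{1}{1190}\right) = - \frac{125606}{595}$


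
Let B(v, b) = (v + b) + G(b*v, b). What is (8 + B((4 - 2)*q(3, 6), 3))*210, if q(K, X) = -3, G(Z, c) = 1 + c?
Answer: 1890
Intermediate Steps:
B(v, b) = 1 + v + 2*b (B(v, b) = (v + b) + (1 + b) = (b + v) + (1 + b) = 1 + v + 2*b)
(8 + B((4 - 2)*q(3, 6), 3))*210 = (8 + (1 + (4 - 2)*(-3) + 2*3))*210 = (8 + (1 + 2*(-3) + 6))*210 = (8 + (1 - 6 + 6))*210 = (8 + 1)*210 = 9*210 = 1890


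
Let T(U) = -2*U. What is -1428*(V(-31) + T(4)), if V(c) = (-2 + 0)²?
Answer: 5712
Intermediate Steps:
V(c) = 4 (V(c) = (-2)² = 4)
-1428*(V(-31) + T(4)) = -1428*(4 - 2*4) = -1428*(4 - 8) = -1428*(-4) = 5712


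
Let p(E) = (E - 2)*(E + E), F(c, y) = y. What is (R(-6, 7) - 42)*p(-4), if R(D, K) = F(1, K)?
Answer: -1680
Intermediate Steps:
R(D, K) = K
p(E) = 2*E*(-2 + E) (p(E) = (-2 + E)*(2*E) = 2*E*(-2 + E))
(R(-6, 7) - 42)*p(-4) = (7 - 42)*(2*(-4)*(-2 - 4)) = -70*(-4)*(-6) = -35*48 = -1680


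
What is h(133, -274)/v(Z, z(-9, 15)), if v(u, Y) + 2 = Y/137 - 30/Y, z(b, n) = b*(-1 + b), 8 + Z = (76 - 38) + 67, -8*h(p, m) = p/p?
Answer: 411/5512 ≈ 0.074565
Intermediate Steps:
h(p, m) = -⅛ (h(p, m) = -p/(8*p) = -⅛*1 = -⅛)
Z = 97 (Z = -8 + ((76 - 38) + 67) = -8 + (38 + 67) = -8 + 105 = 97)
v(u, Y) = -2 - 30/Y + Y/137 (v(u, Y) = -2 + (Y/137 - 30/Y) = -2 + (-30/Y + Y/137) = -2 - 30/Y + Y/137)
h(133, -274)/v(Z, z(-9, 15)) = -1/(8*(-2 - 30*(-1/(9*(-1 - 9))) + (-9*(-1 - 9))/137)) = -1/(8*(-2 - 30/((-9*(-10))) + (-9*(-10))/137)) = -1/(8*(-2 - 30/90 + (1/137)*90)) = -1/(8*(-2 - 30*1/90 + 90/137)) = -1/(8*(-2 - ⅓ + 90/137)) = -1/(8*(-689/411)) = -⅛*(-411/689) = 411/5512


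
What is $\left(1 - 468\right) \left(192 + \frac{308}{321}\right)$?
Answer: $- \frac{28925980}{321} \approx -90112.0$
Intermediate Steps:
$\left(1 - 468\right) \left(192 + \frac{308}{321}\right) = - 467 \left(192 + 308 \cdot \frac{1}{321}\right) = - 467 \left(192 + \frac{308}{321}\right) = \left(-467\right) \frac{61940}{321} = - \frac{28925980}{321}$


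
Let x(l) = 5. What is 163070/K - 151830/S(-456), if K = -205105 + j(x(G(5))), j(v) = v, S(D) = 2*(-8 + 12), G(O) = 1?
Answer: -778540939/41020 ≈ -18980.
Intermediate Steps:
S(D) = 8 (S(D) = 2*4 = 8)
K = -205100 (K = -205105 + 5 = -205100)
163070/K - 151830/S(-456) = 163070/(-205100) - 151830/8 = 163070*(-1/205100) - 151830*1/8 = -16307/20510 - 75915/4 = -778540939/41020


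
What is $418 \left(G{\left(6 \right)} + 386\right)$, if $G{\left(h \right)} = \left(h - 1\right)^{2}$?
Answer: $171798$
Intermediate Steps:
$G{\left(h \right)} = \left(-1 + h\right)^{2}$
$418 \left(G{\left(6 \right)} + 386\right) = 418 \left(\left(-1 + 6\right)^{2} + 386\right) = 418 \left(5^{2} + 386\right) = 418 \left(25 + 386\right) = 418 \cdot 411 = 171798$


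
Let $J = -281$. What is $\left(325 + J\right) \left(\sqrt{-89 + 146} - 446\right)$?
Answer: $-19624 + 44 \sqrt{57} \approx -19292.0$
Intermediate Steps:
$\left(325 + J\right) \left(\sqrt{-89 + 146} - 446\right) = \left(325 - 281\right) \left(\sqrt{-89 + 146} - 446\right) = 44 \left(\sqrt{57} - 446\right) = 44 \left(-446 + \sqrt{57}\right) = -19624 + 44 \sqrt{57}$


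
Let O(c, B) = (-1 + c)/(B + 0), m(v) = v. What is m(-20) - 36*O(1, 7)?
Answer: -20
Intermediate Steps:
O(c, B) = (-1 + c)/B
m(-20) - 36*O(1, 7) = -20 - 36*(-1 + 1)/7 = -20 - 36*0/7 = -20 - 36*0 = -20 + 0 = -20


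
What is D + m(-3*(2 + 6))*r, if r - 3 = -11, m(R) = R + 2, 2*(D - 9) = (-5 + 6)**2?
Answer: 371/2 ≈ 185.50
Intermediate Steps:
D = 19/2 (D = 9 + (-5 + 6)**2/2 = 9 + (1/2)*1**2 = 9 + (1/2)*1 = 9 + 1/2 = 19/2 ≈ 9.5000)
m(R) = 2 + R
r = -8 (r = 3 - 11 = -8)
D + m(-3*(2 + 6))*r = 19/2 + (2 - 3*(2 + 6))*(-8) = 19/2 + (2 - 3*8)*(-8) = 19/2 + (2 - 24)*(-8) = 19/2 - 22*(-8) = 19/2 + 176 = 371/2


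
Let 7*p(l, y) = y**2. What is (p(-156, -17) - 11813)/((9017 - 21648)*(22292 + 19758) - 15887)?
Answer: 82402/3718046059 ≈ 2.2163e-5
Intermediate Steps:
p(l, y) = y**2/7
(p(-156, -17) - 11813)/((9017 - 21648)*(22292 + 19758) - 15887) = ((1/7)*(-17)**2 - 11813)/((9017 - 21648)*(22292 + 19758) - 15887) = ((1/7)*289 - 11813)/(-12631*42050 - 15887) = (289/7 - 11813)/(-531133550 - 15887) = -82402/7/(-531149437) = -82402/7*(-1/531149437) = 82402/3718046059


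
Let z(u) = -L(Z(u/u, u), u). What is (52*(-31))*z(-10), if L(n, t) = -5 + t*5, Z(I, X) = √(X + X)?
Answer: -88660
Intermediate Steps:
Z(I, X) = √2*√X (Z(I, X) = √(2*X) = √2*√X)
L(n, t) = -5 + 5*t
z(u) = 5 - 5*u (z(u) = -(-5 + 5*u) = 5 - 5*u)
(52*(-31))*z(-10) = (52*(-31))*(5 - 5*(-10)) = -1612*(5 + 50) = -1612*55 = -88660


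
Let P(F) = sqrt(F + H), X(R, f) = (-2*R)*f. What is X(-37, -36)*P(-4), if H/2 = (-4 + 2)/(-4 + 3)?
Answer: 0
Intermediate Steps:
X(R, f) = -2*R*f
H = 4 (H = 2*((-4 + 2)/(-4 + 3)) = 2*(-2/(-1)) = 2*(-2*(-1)) = 2*2 = 4)
P(F) = sqrt(4 + F) (P(F) = sqrt(F + 4) = sqrt(4 + F))
X(-37, -36)*P(-4) = (-2*(-37)*(-36))*sqrt(4 - 4) = -2664*sqrt(0) = -2664*0 = 0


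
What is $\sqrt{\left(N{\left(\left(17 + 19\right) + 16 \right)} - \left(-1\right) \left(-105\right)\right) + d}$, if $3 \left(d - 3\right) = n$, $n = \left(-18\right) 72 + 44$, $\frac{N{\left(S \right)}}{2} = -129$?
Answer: $\frac{2 i \sqrt{1749}}{3} \approx 27.881 i$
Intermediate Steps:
$N{\left(S \right)} = -258$ ($N{\left(S \right)} = 2 \left(-129\right) = -258$)
$n = -1252$ ($n = -1296 + 44 = -1252$)
$d = - \frac{1243}{3}$ ($d = 3 + \frac{1}{3} \left(-1252\right) = 3 - \frac{1252}{3} = - \frac{1243}{3} \approx -414.33$)
$\sqrt{\left(N{\left(\left(17 + 19\right) + 16 \right)} - \left(-1\right) \left(-105\right)\right) + d} = \sqrt{\left(-258 - \left(-1\right) \left(-105\right)\right) - \frac{1243}{3}} = \sqrt{\left(-258 - 105\right) - \frac{1243}{3}} = \sqrt{-363 - \frac{1243}{3}} = \sqrt{- \frac{2332}{3}} = \frac{2 i \sqrt{1749}}{3}$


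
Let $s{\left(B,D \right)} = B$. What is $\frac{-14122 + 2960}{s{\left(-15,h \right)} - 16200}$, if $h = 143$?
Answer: $\frac{11162}{16215} \approx 0.68837$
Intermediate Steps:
$\frac{-14122 + 2960}{s{\left(-15,h \right)} - 16200} = \frac{-14122 + 2960}{-15 - 16200} = - \frac{11162}{-16215} = \left(-11162\right) \left(- \frac{1}{16215}\right) = \frac{11162}{16215}$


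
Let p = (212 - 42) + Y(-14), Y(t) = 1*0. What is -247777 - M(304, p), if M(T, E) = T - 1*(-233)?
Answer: -248314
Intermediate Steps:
Y(t) = 0
p = 170 (p = (212 - 42) + 0 = 170 + 0 = 170)
M(T, E) = 233 + T (M(T, E) = T + 233 = 233 + T)
-247777 - M(304, p) = -247777 - (233 + 304) = -247777 - 1*537 = -247777 - 537 = -248314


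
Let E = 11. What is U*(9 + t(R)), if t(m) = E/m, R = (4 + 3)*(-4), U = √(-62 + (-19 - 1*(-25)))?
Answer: 241*I*√14/14 ≈ 64.41*I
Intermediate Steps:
U = 2*I*√14 (U = √(-62 + (-19 + 25)) = √(-62 + 6) = √(-56) = 2*I*√14 ≈ 7.4833*I)
R = -28 (R = 7*(-4) = -28)
t(m) = 11/m
U*(9 + t(R)) = (2*I*√14)*(9 + 11/(-28)) = (2*I*√14)*(9 + 11*(-1/28)) = (2*I*√14)*(9 - 11/28) = (2*I*√14)*(241/28) = 241*I*√14/14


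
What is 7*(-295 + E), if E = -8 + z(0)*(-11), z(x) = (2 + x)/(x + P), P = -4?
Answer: -4165/2 ≈ -2082.5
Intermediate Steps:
z(x) = (2 + x)/(-4 + x) (z(x) = (2 + x)/(x - 4) = (2 + x)/(-4 + x))
E = -5/2 (E = -8 + ((2 + 0)/(-4 + 0))*(-11) = -8 + (2/(-4))*(-11) = -8 - ¼*2*(-11) = -8 - ½*(-11) = -8 + 11/2 = -5/2 ≈ -2.5000)
7*(-295 + E) = 7*(-295 - 5/2) = 7*(-595/2) = -4165/2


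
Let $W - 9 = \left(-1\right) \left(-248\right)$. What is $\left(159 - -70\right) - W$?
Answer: $-28$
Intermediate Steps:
$W = 257$ ($W = 9 - -248 = 9 + 248 = 257$)
$\left(159 - -70\right) - W = \left(159 - -70\right) - 257 = \left(159 + 70\right) - 257 = 229 - 257 = -28$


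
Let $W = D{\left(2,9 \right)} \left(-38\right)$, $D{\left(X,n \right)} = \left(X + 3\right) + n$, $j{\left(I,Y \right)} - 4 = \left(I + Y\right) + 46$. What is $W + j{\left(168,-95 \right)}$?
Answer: $-409$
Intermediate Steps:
$j{\left(I,Y \right)} = 50 + I + Y$ ($j{\left(I,Y \right)} = 4 + \left(\left(I + Y\right) + 46\right) = 4 + \left(46 + I + Y\right) = 50 + I + Y$)
$D{\left(X,n \right)} = 3 + X + n$ ($D{\left(X,n \right)} = \left(3 + X\right) + n = 3 + X + n$)
$W = -532$ ($W = \left(3 + 2 + 9\right) \left(-38\right) = 14 \left(-38\right) = -532$)
$W + j{\left(168,-95 \right)} = -532 + \left(50 + 168 - 95\right) = -532 + 123 = -409$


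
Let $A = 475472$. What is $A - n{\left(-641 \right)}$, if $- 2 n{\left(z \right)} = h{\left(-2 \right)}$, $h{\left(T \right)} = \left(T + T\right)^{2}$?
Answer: $475480$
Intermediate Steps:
$h{\left(T \right)} = 4 T^{2}$ ($h{\left(T \right)} = \left(2 T\right)^{2} = 4 T^{2}$)
$n{\left(z \right)} = -8$ ($n{\left(z \right)} = - \frac{4 \left(-2\right)^{2}}{2} = - \frac{4 \cdot 4}{2} = \left(- \frac{1}{2}\right) 16 = -8$)
$A - n{\left(-641 \right)} = 475472 - -8 = 475472 + 8 = 475480$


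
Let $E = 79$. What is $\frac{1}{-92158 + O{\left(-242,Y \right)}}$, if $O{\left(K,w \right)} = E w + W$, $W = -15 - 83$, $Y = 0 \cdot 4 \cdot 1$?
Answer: $- \frac{1}{92256} \approx -1.0839 \cdot 10^{-5}$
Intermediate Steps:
$Y = 0$ ($Y = 0 \cdot 1 = 0$)
$W = -98$ ($W = -15 - 83 = -98$)
$O{\left(K,w \right)} = -98 + 79 w$ ($O{\left(K,w \right)} = 79 w - 98 = -98 + 79 w$)
$\frac{1}{-92158 + O{\left(-242,Y \right)}} = \frac{1}{-92158 + \left(-98 + 79 \cdot 0\right)} = \frac{1}{-92158 + \left(-98 + 0\right)} = \frac{1}{-92158 - 98} = \frac{1}{-92256} = - \frac{1}{92256}$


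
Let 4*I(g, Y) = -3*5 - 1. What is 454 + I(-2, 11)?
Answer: 450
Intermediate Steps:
I(g, Y) = -4 (I(g, Y) = (-3*5 - 1)/4 = (-15 - 1)/4 = (1/4)*(-16) = -4)
454 + I(-2, 11) = 454 - 4 = 450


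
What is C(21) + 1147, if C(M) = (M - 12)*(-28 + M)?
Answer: 1084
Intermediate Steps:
C(M) = (-28 + M)*(-12 + M) (C(M) = (-12 + M)*(-28 + M) = (-28 + M)*(-12 + M))
C(21) + 1147 = (336 + 21² - 40*21) + 1147 = (336 + 441 - 840) + 1147 = -63 + 1147 = 1084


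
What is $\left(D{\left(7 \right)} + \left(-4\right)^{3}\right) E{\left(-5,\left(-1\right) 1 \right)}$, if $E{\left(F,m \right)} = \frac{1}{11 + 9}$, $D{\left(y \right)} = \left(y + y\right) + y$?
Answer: $- \frac{43}{20} \approx -2.15$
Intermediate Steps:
$D{\left(y \right)} = 3 y$ ($D{\left(y \right)} = 2 y + y = 3 y$)
$E{\left(F,m \right)} = \frac{1}{20}$
$\left(D{\left(7 \right)} + \left(-4\right)^{3}\right) E{\left(-5,\left(-1\right) 1 \right)} = \left(3 \cdot 7 + \left(-4\right)^{3}\right) \frac{1}{20} = \left(21 - 64\right) \frac{1}{20} = \left(-43\right) \frac{1}{20} = - \frac{43}{20}$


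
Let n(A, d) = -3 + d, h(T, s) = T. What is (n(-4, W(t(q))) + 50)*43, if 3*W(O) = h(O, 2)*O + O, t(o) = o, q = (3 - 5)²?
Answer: 6923/3 ≈ 2307.7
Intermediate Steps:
q = 4 (q = (-2)² = 4)
W(O) = O/3 + O²/3 (W(O) = (O*O + O)/3 = (O² + O)/3 = (O + O²)/3 = O/3 + O²/3)
(n(-4, W(t(q))) + 50)*43 = ((-3 + (⅓)*4*(1 + 4)) + 50)*43 = ((-3 + (⅓)*4*5) + 50)*43 = ((-3 + 20/3) + 50)*43 = (11/3 + 50)*43 = (161/3)*43 = 6923/3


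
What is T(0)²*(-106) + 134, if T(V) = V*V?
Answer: 134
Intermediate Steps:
T(V) = V²
T(0)²*(-106) + 134 = (0²)²*(-106) + 134 = 0²*(-106) + 134 = 0*(-106) + 134 = 0 + 134 = 134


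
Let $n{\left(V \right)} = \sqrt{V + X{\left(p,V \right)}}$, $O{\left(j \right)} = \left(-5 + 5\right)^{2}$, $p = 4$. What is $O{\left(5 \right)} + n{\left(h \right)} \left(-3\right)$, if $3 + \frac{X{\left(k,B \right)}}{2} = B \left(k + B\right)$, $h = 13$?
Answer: $- 3 \sqrt{449} \approx -63.569$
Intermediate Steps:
$X{\left(k,B \right)} = -6 + 2 B \left(B + k\right)$ ($X{\left(k,B \right)} = -6 + 2 B \left(k + B\right) = -6 + 2 B \left(B + k\right)$)
$O{\left(j \right)} = 0$ ($O{\left(j \right)} = 0^{2} = 0$)
$n{\left(V \right)} = \sqrt{-6 + 2 V^{2} + 9 V}$ ($n{\left(V \right)} = \sqrt{V + \left(-6 + 2 V^{2} + 2 V 4\right)} = \sqrt{V + \left(-6 + 2 V^{2} + 8 V\right)} = \sqrt{-6 + 2 V^{2} + 9 V}$)
$O{\left(5 \right)} + n{\left(h \right)} \left(-3\right) = 0 + \sqrt{-6 + 2 \cdot 13^{2} + 9 \cdot 13} \left(-3\right) = 0 + \sqrt{-6 + 2 \cdot 169 + 117} \left(-3\right) = 0 + \sqrt{-6 + 338 + 117} \left(-3\right) = 0 + \sqrt{449} \left(-3\right) = 0 - 3 \sqrt{449} = - 3 \sqrt{449}$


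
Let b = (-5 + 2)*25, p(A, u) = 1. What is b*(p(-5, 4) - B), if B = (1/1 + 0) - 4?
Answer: -300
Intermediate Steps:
b = -75 (b = -3*25 = -75)
B = -3 (B = (1 + 0) - 4 = 1 - 4 = -3)
b*(p(-5, 4) - B) = -75*(1 - 1*(-3)) = -75*(1 + 3) = -75*4 = -300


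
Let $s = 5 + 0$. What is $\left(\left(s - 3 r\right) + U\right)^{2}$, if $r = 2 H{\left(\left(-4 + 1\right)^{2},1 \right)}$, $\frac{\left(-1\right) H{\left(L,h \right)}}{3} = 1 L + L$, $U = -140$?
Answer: $35721$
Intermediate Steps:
$s = 5$
$H{\left(L,h \right)} = - 6 L$ ($H{\left(L,h \right)} = - 3 \left(1 L + L\right) = - 3 \left(L + L\right) = - 3 \cdot 2 L = - 6 L$)
$r = -108$ ($r = 2 \left(- 6 \left(-4 + 1\right)^{2}\right) = 2 \left(- 6 \left(-3\right)^{2}\right) = 2 \left(\left(-6\right) 9\right) = 2 \left(-54\right) = -108$)
$\left(\left(s - 3 r\right) + U\right)^{2} = \left(\left(5 - -324\right) - 140\right)^{2} = \left(\left(5 + 324\right) - 140\right)^{2} = \left(329 - 140\right)^{2} = 189^{2} = 35721$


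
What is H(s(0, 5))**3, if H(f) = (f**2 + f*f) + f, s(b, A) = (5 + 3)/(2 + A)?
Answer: 6229504/117649 ≈ 52.950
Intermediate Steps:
s(b, A) = 8/(2 + A)
H(f) = f + 2*f**2 (H(f) = (f**2 + f**2) + f = 2*f**2 + f = f + 2*f**2)
H(s(0, 5))**3 = ((8/(2 + 5))*(1 + 2*(8/(2 + 5))))**3 = ((8/7)*(1 + 2*(8/7)))**3 = ((8*(1/7))*(1 + 2*(8*(1/7))))**3 = (8*(1 + 2*(8/7))/7)**3 = (8*(1 + 16/7)/7)**3 = ((8/7)*(23/7))**3 = (184/49)**3 = 6229504/117649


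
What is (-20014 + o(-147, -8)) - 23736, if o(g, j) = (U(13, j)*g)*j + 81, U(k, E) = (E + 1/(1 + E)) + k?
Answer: -37957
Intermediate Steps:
U(k, E) = E + k + 1/(1 + E)
o(g, j) = 81 + g*j*(14 + j² + 14*j)/(1 + j) (o(g, j) = (((1 + j + 13 + j² + j*13)/(1 + j))*g)*j + 81 = (((1 + j + 13 + j² + 13*j)/(1 + j))*g)*j + 81 = (((14 + j² + 14*j)/(1 + j))*g)*j + 81 = (g*(14 + j² + 14*j)/(1 + j))*j + 81 = g*j*(14 + j² + 14*j)/(1 + j) + 81 = 81 + g*j*(14 + j² + 14*j)/(1 + j))
(-20014 + o(-147, -8)) - 23736 = (-20014 + (81 + 81*(-8) - 147*(-8)*(14 + (-8)² + 14*(-8)))/(1 - 8)) - 23736 = (-20014 + (81 - 648 - 147*(-8)*(14 + 64 - 112))/(-7)) - 23736 = (-20014 - (81 - 648 - 147*(-8)*(-34))/7) - 23736 = (-20014 - (81 - 648 - 39984)/7) - 23736 = (-20014 - ⅐*(-40551)) - 23736 = (-20014 + 5793) - 23736 = -14221 - 23736 = -37957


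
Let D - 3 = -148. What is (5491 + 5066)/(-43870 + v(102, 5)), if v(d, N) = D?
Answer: -10557/44015 ≈ -0.23985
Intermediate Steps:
D = -145 (D = 3 - 148 = -145)
v(d, N) = -145
(5491 + 5066)/(-43870 + v(102, 5)) = (5491 + 5066)/(-43870 - 145) = 10557/(-44015) = 10557*(-1/44015) = -10557/44015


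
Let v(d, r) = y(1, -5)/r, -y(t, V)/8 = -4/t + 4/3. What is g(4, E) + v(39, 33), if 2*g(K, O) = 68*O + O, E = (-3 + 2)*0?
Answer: 64/99 ≈ 0.64646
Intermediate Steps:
y(t, V) = -32/3 + 32/t (y(t, V) = -8*(-4/t + 4/3) = -8*(4/3 - 4/t) = -32/3 + 32/t)
E = 0 (E = -1*0 = 0)
g(K, O) = 69*O/2 (g(K, O) = (68*O + O)/2 = (69*O)/2 = 69*O/2)
v(d, r) = 64/(3*r) (v(d, r) = (-32/3 + 32/1)/r = (-32/3 + 32*1)/r = (-32/3 + 32)/r = 64/(3*r))
g(4, E) + v(39, 33) = (69/2)*0 + (64/3)/33 = 0 + (64/3)*(1/33) = 0 + 64/99 = 64/99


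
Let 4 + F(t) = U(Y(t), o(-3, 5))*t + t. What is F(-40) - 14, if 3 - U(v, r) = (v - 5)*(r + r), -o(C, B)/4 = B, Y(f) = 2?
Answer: 4622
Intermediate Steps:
o(C, B) = -4*B
U(v, r) = 3 - 2*r*(-5 + v) (U(v, r) = 3 - (v - 5)*(r + r) = 3 - (-5 + v)*2*r = 3 - 2*r*(-5 + v))
F(t) = -4 - 116*t (F(t) = -4 + ((3 + 10*(-4*5) - 2*(-4*5)*2)*t + t) = -4 + ((3 + 10*(-20) - 2*(-20)*2)*t + t) = -4 + ((3 - 200 + 80)*t + t) = -4 + (-117*t + t) = -4 - 116*t)
F(-40) - 14 = (-4 - 116*(-40)) - 14 = (-4 + 4640) - 14 = 4636 - 14 = 4622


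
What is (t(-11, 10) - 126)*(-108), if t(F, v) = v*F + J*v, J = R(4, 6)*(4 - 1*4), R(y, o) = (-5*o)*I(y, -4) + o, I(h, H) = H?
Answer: 25488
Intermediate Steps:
R(y, o) = 21*o (R(y, o) = -5*o*(-4) + o = 20*o + o = 21*o)
J = 0 (J = (21*6)*(4 - 1*4) = 126*(4 - 4) = 126*0 = 0)
t(F, v) = F*v (t(F, v) = v*F + 0*v = F*v + 0 = F*v)
(t(-11, 10) - 126)*(-108) = (-11*10 - 126)*(-108) = (-110 - 126)*(-108) = -236*(-108) = 25488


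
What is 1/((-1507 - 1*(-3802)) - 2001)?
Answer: 1/294 ≈ 0.0034014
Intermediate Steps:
1/((-1507 - 1*(-3802)) - 2001) = 1/((-1507 + 3802) - 2001) = 1/(2295 - 2001) = 1/294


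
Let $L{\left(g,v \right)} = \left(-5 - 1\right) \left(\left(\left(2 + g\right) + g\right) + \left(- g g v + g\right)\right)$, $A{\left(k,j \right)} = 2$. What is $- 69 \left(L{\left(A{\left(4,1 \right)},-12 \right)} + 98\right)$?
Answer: $16422$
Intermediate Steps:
$L{\left(g,v \right)} = -12 - 18 g + 6 v g^{2}$ ($L{\left(g,v \right)} = - 6 \left(\left(2 + 2 g\right) + \left(- g^{2} v + g\right)\right) = - 6 \left(\left(2 + 2 g\right) - \left(- g + v g^{2}\right)\right) = - 6 \left(2 + 3 g - v g^{2}\right) = -12 - 18 g + 6 v g^{2}$)
$- 69 \left(L{\left(A{\left(4,1 \right)},-12 \right)} + 98\right) = - 69 \left(\left(-12 - 36 + 6 \left(-12\right) 2^{2}\right) + 98\right) = - 69 \left(\left(-12 - 36 + 6 \left(-12\right) 4\right) + 98\right) = - 69 \left(\left(-12 - 36 - 288\right) + 98\right) = - 69 \left(-336 + 98\right) = \left(-69\right) \left(-238\right) = 16422$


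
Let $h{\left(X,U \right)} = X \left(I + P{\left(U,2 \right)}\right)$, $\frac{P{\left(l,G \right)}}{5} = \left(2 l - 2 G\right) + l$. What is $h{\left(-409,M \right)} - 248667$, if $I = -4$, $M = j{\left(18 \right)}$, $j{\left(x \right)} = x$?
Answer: $-349281$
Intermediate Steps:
$P{\left(l,G \right)} = - 10 G + 15 l$ ($P{\left(l,G \right)} = 5 \left(\left(2 l - 2 G\right) + l\right) = 5 \left(\left(- 2 G + 2 l\right) + l\right) = 5 \left(- 2 G + 3 l\right) = - 10 G + 15 l$)
$M = 18$
$h{\left(X,U \right)} = X \left(-24 + 15 U\right)$ ($h{\left(X,U \right)} = X \left(-4 + \left(\left(-10\right) 2 + 15 U\right)\right) = X \left(-4 + \left(-20 + 15 U\right)\right) = X \left(-24 + 15 U\right)$)
$h{\left(-409,M \right)} - 248667 = 3 \left(-409\right) \left(-8 + 5 \cdot 18\right) - 248667 = 3 \left(-409\right) \left(-8 + 90\right) - 248667 = 3 \left(-409\right) 82 - 248667 = -100614 - 248667 = -349281$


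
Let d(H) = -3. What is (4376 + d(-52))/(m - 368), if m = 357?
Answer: -4373/11 ≈ -397.55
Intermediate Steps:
(4376 + d(-52))/(m - 368) = (4376 - 3)/(357 - 368) = 4373/(-11) = 4373*(-1/11) = -4373/11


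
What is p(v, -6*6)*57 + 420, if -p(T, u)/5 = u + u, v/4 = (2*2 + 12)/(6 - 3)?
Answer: 20940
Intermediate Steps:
v = 64/3 (v = 4*((2*2 + 12)/(6 - 3)) = 4*((4 + 12)/3) = 4*(16*(⅓)) = 4*(16/3) = 64/3 ≈ 21.333)
p(T, u) = -10*u (p(T, u) = -5*(u + u) = -10*u)
p(v, -6*6)*57 + 420 = -(-60)*6*57 + 420 = -10*(-36)*57 + 420 = 360*57 + 420 = 20520 + 420 = 20940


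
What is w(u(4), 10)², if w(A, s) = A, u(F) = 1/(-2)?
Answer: ¼ ≈ 0.25000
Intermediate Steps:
u(F) = -½
w(u(4), 10)² = (-½)² = ¼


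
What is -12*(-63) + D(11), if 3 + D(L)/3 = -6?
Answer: 729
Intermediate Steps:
D(L) = -27 (D(L) = -9 + 3*(-6) = -9 - 18 = -27)
-12*(-63) + D(11) = -12*(-63) - 27 = 756 - 27 = 729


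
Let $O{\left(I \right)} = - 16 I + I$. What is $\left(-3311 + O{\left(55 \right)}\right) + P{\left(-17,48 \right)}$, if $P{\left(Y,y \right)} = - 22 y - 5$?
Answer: $-5197$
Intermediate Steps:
$P{\left(Y,y \right)} = -5 - 22 y$
$O{\left(I \right)} = - 15 I$
$\left(-3311 + O{\left(55 \right)}\right) + P{\left(-17,48 \right)} = \left(-3311 - 825\right) - 1061 = -4136 - 1061 = -5197$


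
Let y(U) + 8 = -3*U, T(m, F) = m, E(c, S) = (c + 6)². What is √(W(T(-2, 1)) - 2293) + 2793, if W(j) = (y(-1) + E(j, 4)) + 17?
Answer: 2793 + I*√2265 ≈ 2793.0 + 47.592*I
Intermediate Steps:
E(c, S) = (6 + c)²
y(U) = -8 - 3*U
W(j) = 12 + (6 + j)² (W(j) = ((-8 - 3*(-1)) + (6 + j)²) + 17 = ((-8 + 3) + (6 + j)²) + 17 = (-5 + (6 + j)²) + 17 = 12 + (6 + j)²)
√(W(T(-2, 1)) - 2293) + 2793 = √((12 + (6 - 2)²) - 2293) + 2793 = √((12 + 4²) - 2293) + 2793 = √((12 + 16) - 2293) + 2793 = √(28 - 2293) + 2793 = √(-2265) + 2793 = I*√2265 + 2793 = 2793 + I*√2265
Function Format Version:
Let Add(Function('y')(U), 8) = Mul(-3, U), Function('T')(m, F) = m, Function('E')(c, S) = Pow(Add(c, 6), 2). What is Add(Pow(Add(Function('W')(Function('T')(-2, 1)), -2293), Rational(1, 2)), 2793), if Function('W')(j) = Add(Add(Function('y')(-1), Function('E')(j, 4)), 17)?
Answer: Add(2793, Mul(I, Pow(2265, Rational(1, 2)))) ≈ Add(2793.0, Mul(47.592, I))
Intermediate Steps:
Function('E')(c, S) = Pow(Add(6, c), 2)
Function('y')(U) = Add(-8, Mul(-3, U))
Function('W')(j) = Add(12, Pow(Add(6, j), 2)) (Function('W')(j) = Add(Add(Add(-8, Mul(-3, -1)), Pow(Add(6, j), 2)), 17) = Add(Add(Add(-8, 3), Pow(Add(6, j), 2)), 17) = Add(Add(-5, Pow(Add(6, j), 2)), 17) = Add(12, Pow(Add(6, j), 2)))
Add(Pow(Add(Function('W')(Function('T')(-2, 1)), -2293), Rational(1, 2)), 2793) = Add(Pow(Add(Add(12, Pow(Add(6, -2), 2)), -2293), Rational(1, 2)), 2793) = Add(Pow(Add(Add(12, Pow(4, 2)), -2293), Rational(1, 2)), 2793) = Add(Pow(Add(Add(12, 16), -2293), Rational(1, 2)), 2793) = Add(Pow(Add(28, -2293), Rational(1, 2)), 2793) = Add(Pow(-2265, Rational(1, 2)), 2793) = Add(Mul(I, Pow(2265, Rational(1, 2))), 2793) = Add(2793, Mul(I, Pow(2265, Rational(1, 2))))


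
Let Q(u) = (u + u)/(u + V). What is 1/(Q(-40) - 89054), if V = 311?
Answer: -271/24133714 ≈ -1.1229e-5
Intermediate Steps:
Q(u) = 2*u/(311 + u) (Q(u) = (u + u)/(u + 311) = (2*u)/(311 + u) = 2*u/(311 + u))
1/(Q(-40) - 89054) = 1/(2*(-40)/(311 - 40) - 89054) = 1/(2*(-40)/271 - 89054) = 1/(2*(-40)*(1/271) - 89054) = 1/(-80/271 - 89054) = 1/(-24133714/271) = -271/24133714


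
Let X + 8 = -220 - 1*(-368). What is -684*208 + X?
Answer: -142132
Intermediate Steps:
X = 140 (X = -8 + (-220 - 1*(-368)) = -8 + (-220 + 368) = -8 + 148 = 140)
-684*208 + X = -684*208 + 140 = -142272 + 140 = -142132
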